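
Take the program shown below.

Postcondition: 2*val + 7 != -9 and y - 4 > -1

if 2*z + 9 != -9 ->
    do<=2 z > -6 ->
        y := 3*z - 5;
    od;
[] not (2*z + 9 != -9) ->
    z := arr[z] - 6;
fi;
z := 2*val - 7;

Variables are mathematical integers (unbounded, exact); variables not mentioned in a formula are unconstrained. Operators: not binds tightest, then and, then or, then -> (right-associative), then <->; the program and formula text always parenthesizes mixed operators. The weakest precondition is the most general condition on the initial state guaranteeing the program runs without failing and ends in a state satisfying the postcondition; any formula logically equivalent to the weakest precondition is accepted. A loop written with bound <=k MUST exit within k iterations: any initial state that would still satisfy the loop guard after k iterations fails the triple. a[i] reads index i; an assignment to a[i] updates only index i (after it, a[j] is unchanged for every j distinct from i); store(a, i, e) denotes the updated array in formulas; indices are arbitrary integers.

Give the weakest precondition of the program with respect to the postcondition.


Working backward. After the program, the postcondition 2*val + 7 != -9 and y - 4 > -1 must hold; in canonical form it is 2*val != -16 and y > 3.
Before z := 2*val - 7: 2*val != -16 and y > 3
Then branch requires (z > -6 -> ((z > -6 -> ((not (z > -6)) and 2*val != -16 and 3*z > 8)) and ((not (z > -6)) -> (2*val != -16 and 3*z > 8)))) and ((not (z > -6)) -> (2*val != -16 and y > 3)); else branch requires 2*val != -16 and y > 3.
Before the if: (2*z != -18 -> ((z > -6 -> ((z > -6 -> ((not (z > -6)) and 2*val != -16 and 3*z > 8)) and ((not (z > -6)) -> (2*val != -16 and 3*z > 8)))) and ((not (z > -6)) -> (2*val != -16 and y > 3)))) and ((not (2*z != -18)) -> (2*val != -16 and y > 3))
Answer: WP = (2*z != -18 -> ((z > -6 -> ((z > -6 -> ((not (z > -6)) and 2*val != -16 and 3*z > 8)) and ((not (z > -6)) -> (2*val != -16 and 3*z > 8)))) and ((not (z > -6)) -> (2*val != -16 and y > 3)))) and ((not (2*z != -18)) -> (2*val != -16 and y > 3))


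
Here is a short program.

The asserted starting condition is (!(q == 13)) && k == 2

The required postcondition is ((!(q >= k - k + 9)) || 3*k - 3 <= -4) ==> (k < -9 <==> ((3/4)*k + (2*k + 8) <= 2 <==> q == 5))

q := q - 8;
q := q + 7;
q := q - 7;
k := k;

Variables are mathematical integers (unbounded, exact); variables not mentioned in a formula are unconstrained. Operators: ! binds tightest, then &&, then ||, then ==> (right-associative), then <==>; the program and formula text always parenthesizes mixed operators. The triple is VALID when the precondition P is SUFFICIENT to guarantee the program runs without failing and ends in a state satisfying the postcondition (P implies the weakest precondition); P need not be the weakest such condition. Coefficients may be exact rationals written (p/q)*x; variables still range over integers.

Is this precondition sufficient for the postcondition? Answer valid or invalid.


Working backward. After the program, the postcondition ((!(q >= k - k + 9)) || 3*k - 3 <= -4) ==> (k < -9 <==> ((3/4)*k + (2*k + 8) <= 2 <==> q == 5)) must hold; in canonical form it is ((!(q >= 9)) || 3*k <= -1) ==> (k < -9 <==> ((11/4)*k <= -6 <==> q == 5)).
Before k := k: ((!(q >= 9)) || 3*k <= -1) ==> (k < -9 <==> ((11/4)*k <= -6 <==> q == 5))
Before q := q - 7: ((!(q >= 16)) || 3*k <= -1) ==> (k < -9 <==> ((11/4)*k <= -6 <==> q == 12))
Before q := q + 7: ((!(q >= 9)) || 3*k <= -1) ==> (k < -9 <==> ((11/4)*k <= -6 <==> q == 5))
Before q := q - 8: ((!(q >= 17)) || 3*k <= -1) ==> (k < -9 <==> ((11/4)*k <= -6 <==> q == 13))
The weakest precondition is ((!(q >= 17)) || 3*k <= -1) ==> (k < -9 <==> ((11/4)*k <= -6 <==> q == 13)).
Check whether (!(q == 13)) && k == 2 implies it.
Countermodel: at the initial state k = 2, q = 0, the precondition holds but the weakest precondition fails.
Answer: invalid


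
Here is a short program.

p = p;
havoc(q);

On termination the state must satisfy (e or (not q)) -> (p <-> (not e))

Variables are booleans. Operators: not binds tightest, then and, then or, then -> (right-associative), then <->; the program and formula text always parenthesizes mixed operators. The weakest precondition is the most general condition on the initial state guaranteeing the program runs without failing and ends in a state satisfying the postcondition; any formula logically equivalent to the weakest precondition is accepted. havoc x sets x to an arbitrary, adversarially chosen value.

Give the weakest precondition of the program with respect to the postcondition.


Working backward. After the program, (e or (not q)) -> (p <-> (not e)) must hold.
Before havoc q: (e -> (p <-> (not e))) and (p <-> (not e))
Before p := p: (e -> (p <-> (not e))) and (p <-> (not e))
Answer: WP = (e -> (p <-> (not e))) and (p <-> (not e))


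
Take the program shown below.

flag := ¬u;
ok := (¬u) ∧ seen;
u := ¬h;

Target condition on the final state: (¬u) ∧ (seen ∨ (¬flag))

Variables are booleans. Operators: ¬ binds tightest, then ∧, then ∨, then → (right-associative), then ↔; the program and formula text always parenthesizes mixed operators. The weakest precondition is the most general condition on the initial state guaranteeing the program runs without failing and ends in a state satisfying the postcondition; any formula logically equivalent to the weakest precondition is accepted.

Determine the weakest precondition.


Working backward. After the program, (¬u) ∧ (seen ∨ (¬flag)) must hold.
Before u := ¬h: h ∧ (seen ∨ (¬flag))
Before ok := (¬u) ∧ seen: h ∧ (seen ∨ (¬flag))
Before flag := ¬u: h ∧ (seen ∨ u)
Answer: WP = h ∧ (seen ∨ u)


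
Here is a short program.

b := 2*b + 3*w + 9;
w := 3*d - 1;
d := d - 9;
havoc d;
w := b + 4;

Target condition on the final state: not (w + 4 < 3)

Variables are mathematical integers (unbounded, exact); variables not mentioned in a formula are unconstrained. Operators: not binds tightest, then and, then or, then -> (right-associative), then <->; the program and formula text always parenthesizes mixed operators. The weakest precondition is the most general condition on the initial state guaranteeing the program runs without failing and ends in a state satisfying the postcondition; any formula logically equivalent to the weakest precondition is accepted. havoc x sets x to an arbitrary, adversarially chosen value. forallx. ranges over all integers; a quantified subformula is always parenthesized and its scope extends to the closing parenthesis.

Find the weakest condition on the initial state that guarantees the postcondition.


Working backward. After the program, the postcondition not (w + 4 < 3) must hold; in canonical form it is not (w < -1).
Before w := b + 4: not (b < -5)
Before havoc d: not (b < -5)
Before d := d - 9: not (b < -5)
Before w := 3*d - 1: not (b < -5)
Before b := 2*b + 3*w + 9: not (2*b + 3*w < -14)
Answer: WP = not (2*b + 3*w < -14)


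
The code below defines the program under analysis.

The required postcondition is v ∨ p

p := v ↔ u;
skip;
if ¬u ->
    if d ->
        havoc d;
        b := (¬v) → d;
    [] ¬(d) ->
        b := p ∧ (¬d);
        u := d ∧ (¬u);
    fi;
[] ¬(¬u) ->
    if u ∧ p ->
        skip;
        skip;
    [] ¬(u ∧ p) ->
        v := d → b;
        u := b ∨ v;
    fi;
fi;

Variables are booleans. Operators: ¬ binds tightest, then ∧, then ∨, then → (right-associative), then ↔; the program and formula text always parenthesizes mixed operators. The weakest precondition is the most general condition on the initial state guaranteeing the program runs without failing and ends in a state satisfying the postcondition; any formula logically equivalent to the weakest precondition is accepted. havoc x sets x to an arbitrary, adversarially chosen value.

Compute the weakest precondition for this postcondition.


Working backward. After the program, v ∨ p must hold.
Then branch requires (d → (v ∨ p)) ∧ ((¬d) → (v ∨ p)); else branch requires ((u ∧ p) → (v ∨ p)) ∧ ((¬(u ∧ p)) → ((d → b) ∨ p)).
Before the if: ((¬u) → ((d → (v ∨ p)) ∧ ((¬d) → (v ∨ p)))) ∧ (u → (((u ∧ p) → (v ∨ p)) ∧ ((¬(u ∧ p)) → ((d → b) ∨ p))))
Before skip: ((¬u) → ((d → (v ∨ p)) ∧ ((¬d) → (v ∨ p)))) ∧ (u → (((u ∧ p) → (v ∨ p)) ∧ ((¬(u ∧ p)) → ((d → b) ∨ p))))
Before p := v ↔ u: ((¬u) → ((d → (v ∨ (v ↔ u))) ∧ ((¬d) → (v ∨ (v ↔ u))))) ∧ (u → (((u ∧ (v ↔ u)) → (v ∨ (v ↔ u))) ∧ ((¬(u ∧ (v ↔ u))) → ((d → b) ∨ (v ↔ u)))))
Answer: WP = ((¬u) → ((d → (v ∨ (v ↔ u))) ∧ ((¬d) → (v ∨ (v ↔ u))))) ∧ (u → (((u ∧ (v ↔ u)) → (v ∨ (v ↔ u))) ∧ ((¬(u ∧ (v ↔ u))) → ((d → b) ∨ (v ↔ u)))))


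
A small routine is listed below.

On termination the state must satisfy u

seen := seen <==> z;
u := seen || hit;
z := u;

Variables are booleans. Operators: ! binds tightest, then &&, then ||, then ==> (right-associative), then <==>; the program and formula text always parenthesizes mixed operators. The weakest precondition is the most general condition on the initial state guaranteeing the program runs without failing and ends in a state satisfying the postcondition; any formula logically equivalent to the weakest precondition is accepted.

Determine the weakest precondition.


Working backward. After the program, u must hold.
Before z := u: u
Before u := seen || hit: seen || hit
Before seen := seen <==> z: (seen <==> z) || hit
Answer: WP = (seen <==> z) || hit


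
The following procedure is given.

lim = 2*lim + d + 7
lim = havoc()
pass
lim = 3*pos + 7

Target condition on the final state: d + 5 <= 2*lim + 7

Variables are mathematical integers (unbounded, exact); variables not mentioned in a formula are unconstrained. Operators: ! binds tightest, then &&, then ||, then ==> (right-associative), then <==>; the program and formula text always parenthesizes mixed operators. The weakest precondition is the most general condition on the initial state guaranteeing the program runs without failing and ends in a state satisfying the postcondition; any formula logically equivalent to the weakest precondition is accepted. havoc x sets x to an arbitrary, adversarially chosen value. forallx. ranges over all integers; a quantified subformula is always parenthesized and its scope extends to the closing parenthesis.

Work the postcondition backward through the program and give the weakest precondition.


Working backward. After the program, the postcondition d + 5 <= 2*lim + 7 must hold; in canonical form it is d <= 2*lim + 2.
Before lim := 3*pos + 7: d <= 6*pos + 16
Before skip: d <= 6*pos + 16
Before havoc lim: d <= 6*pos + 16
Before lim := 2*lim + d + 7: d <= 6*pos + 16
Answer: WP = d <= 6*pos + 16


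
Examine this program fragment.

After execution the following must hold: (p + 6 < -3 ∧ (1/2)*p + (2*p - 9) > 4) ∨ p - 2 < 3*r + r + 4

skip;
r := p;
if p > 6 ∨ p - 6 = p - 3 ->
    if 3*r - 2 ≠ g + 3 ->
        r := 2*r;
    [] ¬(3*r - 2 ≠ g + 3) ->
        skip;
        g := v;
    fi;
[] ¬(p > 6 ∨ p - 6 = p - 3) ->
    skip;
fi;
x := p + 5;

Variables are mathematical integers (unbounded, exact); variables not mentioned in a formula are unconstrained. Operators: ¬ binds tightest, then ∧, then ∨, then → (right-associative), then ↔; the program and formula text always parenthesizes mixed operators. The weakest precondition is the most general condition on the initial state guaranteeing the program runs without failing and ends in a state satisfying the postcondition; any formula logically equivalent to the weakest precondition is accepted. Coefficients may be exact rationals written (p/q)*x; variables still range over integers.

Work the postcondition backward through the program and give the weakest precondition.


Working backward. After the program, the postcondition (p + 6 < -3 ∧ (1/2)*p + (2*p - 9) > 4) ∨ p - 2 < 3*r + r + 4 must hold; in canonical form it is (p < -9 ∧ (5/2)*p > 13) ∨ p < 4*r + 6.
Before x := p + 5: (p < -9 ∧ (5/2)*p > 13) ∨ p < 4*r + 6
Then branch requires (3*r ≠ g + 5 → ((p < -9 ∧ (5/2)*p > 13) ∨ p < 8*r + 6)) ∧ ((¬(3*r ≠ g + 5)) → ((p < -9 ∧ (5/2)*p > 13) ∨ p < 4*r + 6)); else branch requires (p < -9 ∧ (5/2)*p > 13) ∨ p < 4*r + 6.
Before the if: (p > 6 → ((3*r ≠ g + 5 → ((p < -9 ∧ (5/2)*p > 13) ∨ p < 8*r + 6)) ∧ ((¬(3*r ≠ g + 5)) → ((p < -9 ∧ (5/2)*p > 13) ∨ p < 4*r + 6)))) ∧ ((¬(p > 6)) → ((p < -9 ∧ (5/2)*p > 13) ∨ p < 4*r + 6))
Before r := p: (p > 6 → ((3*p ≠ g + 5 → ((p < -9 ∧ (5/2)*p > 13) ∨ 7*p > -6)) ∧ ((¬(3*p ≠ g + 5)) → ((p < -9 ∧ (5/2)*p > 13) ∨ 3*p > -6)))) ∧ ((¬(p > 6)) → ((p < -9 ∧ (5/2)*p > 13) ∨ 3*p > -6))
Before skip: (p > 6 → ((3*p ≠ g + 5 → ((p < -9 ∧ (5/2)*p > 13) ∨ 7*p > -6)) ∧ ((¬(3*p ≠ g + 5)) → ((p < -9 ∧ (5/2)*p > 13) ∨ 3*p > -6)))) ∧ ((¬(p > 6)) → ((p < -9 ∧ (5/2)*p > 13) ∨ 3*p > -6))
Answer: WP = (p > 6 → ((3*p ≠ g + 5 → ((p < -9 ∧ (5/2)*p > 13) ∨ 7*p > -6)) ∧ ((¬(3*p ≠ g + 5)) → ((p < -9 ∧ (5/2)*p > 13) ∨ 3*p > -6)))) ∧ ((¬(p > 6)) → ((p < -9 ∧ (5/2)*p > 13) ∨ 3*p > -6))


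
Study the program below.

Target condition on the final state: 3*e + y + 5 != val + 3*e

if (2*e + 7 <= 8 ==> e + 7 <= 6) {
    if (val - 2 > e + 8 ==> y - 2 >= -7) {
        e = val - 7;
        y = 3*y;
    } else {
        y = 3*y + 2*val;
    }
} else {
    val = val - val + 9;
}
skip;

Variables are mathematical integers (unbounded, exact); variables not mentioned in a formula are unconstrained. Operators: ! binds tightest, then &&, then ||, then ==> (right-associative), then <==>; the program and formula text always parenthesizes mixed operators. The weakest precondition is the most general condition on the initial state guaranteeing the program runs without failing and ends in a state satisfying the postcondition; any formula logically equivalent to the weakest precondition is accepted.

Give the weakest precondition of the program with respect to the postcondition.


Working backward. After the program, the postcondition 3*e + y + 5 != val + 3*e must hold; in canonical form it is y != val - 5.
Before skip: y != val - 5
Then branch requires ((val > e + 10 ==> y >= -5) ==> 3*y != val - 5) && ((!(val > e + 10 ==> y >= -5)) ==> val + 3*y != -5); else branch requires y != 4.
Before the if: ((2*e <= 1 ==> e <= -1) ==> (((val > e + 10 ==> y >= -5) ==> 3*y != val - 5) && ((!(val > e + 10 ==> y >= -5)) ==> val + 3*y != -5))) && ((!(2*e <= 1 ==> e <= -1)) ==> y != 4)
Answer: WP = ((2*e <= 1 ==> e <= -1) ==> (((val > e + 10 ==> y >= -5) ==> 3*y != val - 5) && ((!(val > e + 10 ==> y >= -5)) ==> val + 3*y != -5))) && ((!(2*e <= 1 ==> e <= -1)) ==> y != 4)


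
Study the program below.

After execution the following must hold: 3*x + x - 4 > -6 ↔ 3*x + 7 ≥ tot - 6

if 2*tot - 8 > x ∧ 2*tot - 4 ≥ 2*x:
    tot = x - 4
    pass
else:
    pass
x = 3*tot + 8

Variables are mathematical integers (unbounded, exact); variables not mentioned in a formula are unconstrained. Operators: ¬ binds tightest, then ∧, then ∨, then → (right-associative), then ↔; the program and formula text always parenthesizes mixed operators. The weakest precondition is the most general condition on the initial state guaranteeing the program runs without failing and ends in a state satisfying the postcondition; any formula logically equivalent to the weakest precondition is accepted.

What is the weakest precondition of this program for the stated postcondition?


Working backward. After the program, the postcondition 3*x + x - 4 > -6 ↔ 3*x + 7 ≥ tot - 6 must hold; in canonical form it is 4*x > -2 ↔ 3*x ≥ tot - 13.
Before x := 3*tot + 8: 12*tot > -34 ↔ 8*tot ≥ -37
Then branch requires 12*x > 14 ↔ 8*x ≥ -5; else branch requires 12*tot > -34 ↔ 8*tot ≥ -37.
Before the if: ((2*tot > x + 8 ∧ 2*tot ≥ 2*x + 4) → (12*x > 14 ↔ 8*x ≥ -5)) ∧ ((¬(2*tot > x + 8 ∧ 2*tot ≥ 2*x + 4)) → (12*tot > -34 ↔ 8*tot ≥ -37))
Answer: WP = ((2*tot > x + 8 ∧ 2*tot ≥ 2*x + 4) → (12*x > 14 ↔ 8*x ≥ -5)) ∧ ((¬(2*tot > x + 8 ∧ 2*tot ≥ 2*x + 4)) → (12*tot > -34 ↔ 8*tot ≥ -37))


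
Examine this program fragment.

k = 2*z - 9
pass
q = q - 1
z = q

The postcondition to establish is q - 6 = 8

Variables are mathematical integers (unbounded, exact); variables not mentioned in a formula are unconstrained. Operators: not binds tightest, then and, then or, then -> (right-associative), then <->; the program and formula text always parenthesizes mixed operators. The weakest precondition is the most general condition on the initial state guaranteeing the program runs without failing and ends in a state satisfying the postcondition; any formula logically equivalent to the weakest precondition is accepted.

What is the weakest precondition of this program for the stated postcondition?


Working backward. After the program, the postcondition q - 6 = 8 must hold; in canonical form it is q = 14.
Before z := q: q = 14
Before q := q - 1: q = 15
Before skip: q = 15
Before k := 2*z - 9: q = 15
Answer: WP = q = 15


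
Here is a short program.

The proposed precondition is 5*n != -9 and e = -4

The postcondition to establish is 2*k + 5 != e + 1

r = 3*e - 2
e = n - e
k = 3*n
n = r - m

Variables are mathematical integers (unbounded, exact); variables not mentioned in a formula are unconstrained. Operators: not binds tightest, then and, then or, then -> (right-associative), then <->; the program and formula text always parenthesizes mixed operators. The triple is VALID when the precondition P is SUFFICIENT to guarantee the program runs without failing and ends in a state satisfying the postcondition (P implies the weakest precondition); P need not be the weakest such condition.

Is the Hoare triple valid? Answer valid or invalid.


Working backward. After the program, the postcondition 2*k + 5 != e + 1 must hold; in canonical form it is 2*k != e - 4.
Before n := r - m: 2*k != e - 4
Before k := 3*n: 6*n != e - 4
Before e := n - e: e + 5*n != -4
Before r := 3*e - 2: e + 5*n != -4
The weakest precondition is e + 5*n != -4.
Check whether 5*n != -9 and e = -4 implies it.
Countermodel: at the initial state e = -4, n = 0, the precondition holds but the weakest precondition fails.
Answer: invalid


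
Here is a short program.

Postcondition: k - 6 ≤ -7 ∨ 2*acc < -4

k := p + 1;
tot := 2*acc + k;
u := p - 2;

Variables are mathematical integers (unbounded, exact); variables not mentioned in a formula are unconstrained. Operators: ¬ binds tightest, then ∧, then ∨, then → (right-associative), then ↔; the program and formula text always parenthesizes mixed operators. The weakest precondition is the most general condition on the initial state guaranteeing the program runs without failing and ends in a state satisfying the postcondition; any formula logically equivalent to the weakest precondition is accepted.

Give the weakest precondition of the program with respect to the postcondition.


Working backward. After the program, the postcondition k - 6 ≤ -7 ∨ 2*acc < -4 must hold; in canonical form it is k ≤ -1 ∨ 2*acc < -4.
Before u := p - 2: k ≤ -1 ∨ 2*acc < -4
Before tot := 2*acc + k: k ≤ -1 ∨ 2*acc < -4
Before k := p + 1: p ≤ -2 ∨ 2*acc < -4
Answer: WP = p ≤ -2 ∨ 2*acc < -4


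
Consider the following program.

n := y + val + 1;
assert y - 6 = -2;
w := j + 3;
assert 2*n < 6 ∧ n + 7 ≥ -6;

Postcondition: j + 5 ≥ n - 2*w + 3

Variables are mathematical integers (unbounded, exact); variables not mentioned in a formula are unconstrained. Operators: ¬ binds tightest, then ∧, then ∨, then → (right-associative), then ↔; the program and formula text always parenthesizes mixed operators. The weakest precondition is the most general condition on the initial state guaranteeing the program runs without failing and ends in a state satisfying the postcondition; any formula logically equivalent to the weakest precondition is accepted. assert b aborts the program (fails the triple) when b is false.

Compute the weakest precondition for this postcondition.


Working backward. After the program, the postcondition j + 5 ≥ n - 2*w + 3 must hold; in canonical form it is j + 2*w ≥ n - 2.
Before assert 2*n < 6 ∧ n + 7 ≥ -6: 2*n < 6 ∧ n ≥ -13 ∧ j + 2*w ≥ n - 2
Before w := j + 3: 2*n < 6 ∧ n ≥ -13 ∧ 3*j ≥ n - 8
Before assert y - 6 = -2: y = 4 ∧ 2*n < 6 ∧ n ≥ -13 ∧ 3*j ≥ n - 8
Before n := y + val + 1: y = 4 ∧ 2*val + 2*y < 4 ∧ val + y ≥ -14 ∧ 3*j ≥ val + y - 7
Answer: WP = y = 4 ∧ 2*val + 2*y < 4 ∧ val + y ≥ -14 ∧ 3*j ≥ val + y - 7


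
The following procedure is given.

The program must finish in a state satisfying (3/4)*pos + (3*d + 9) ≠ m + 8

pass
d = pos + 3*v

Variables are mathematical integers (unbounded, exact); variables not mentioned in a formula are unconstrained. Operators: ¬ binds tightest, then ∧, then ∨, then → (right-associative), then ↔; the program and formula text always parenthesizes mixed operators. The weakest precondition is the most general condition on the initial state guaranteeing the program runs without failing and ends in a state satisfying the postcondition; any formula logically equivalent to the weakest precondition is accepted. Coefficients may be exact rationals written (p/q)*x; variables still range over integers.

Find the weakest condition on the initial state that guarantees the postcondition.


Working backward. After the program, the postcondition (3/4)*pos + (3*d + 9) ≠ m + 8 must hold; in canonical form it is 3*d + (3/4)*pos ≠ m - 1.
Before d := pos + 3*v: (15/4)*pos + 9*v ≠ m - 1
Before skip: (15/4)*pos + 9*v ≠ m - 1
Answer: WP = (15/4)*pos + 9*v ≠ m - 1


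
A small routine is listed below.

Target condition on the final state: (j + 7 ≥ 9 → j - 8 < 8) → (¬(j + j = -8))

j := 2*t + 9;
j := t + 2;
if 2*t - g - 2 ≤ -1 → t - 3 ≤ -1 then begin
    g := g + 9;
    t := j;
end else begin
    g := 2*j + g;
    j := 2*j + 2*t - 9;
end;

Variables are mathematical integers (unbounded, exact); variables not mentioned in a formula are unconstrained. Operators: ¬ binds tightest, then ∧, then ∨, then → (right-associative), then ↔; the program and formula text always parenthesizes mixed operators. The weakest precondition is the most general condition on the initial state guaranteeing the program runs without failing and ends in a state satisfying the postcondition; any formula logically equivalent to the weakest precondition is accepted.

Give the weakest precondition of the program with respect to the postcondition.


Working backward. After the program, the postcondition (j + 7 ≥ 9 → j - 8 < 8) → (¬(j + j = -8)) must hold; in canonical form it is (j ≥ 2 → j < 16) → (¬(2*j = -8)).
Then branch requires (j ≥ 2 → j < 16) → (¬(2*j = -8)); else branch requires (2*j + 2*t ≥ 11 → 2*j + 2*t < 25) → (¬(4*j + 4*t = 10)).
Before the if: ((2*t ≤ g + 1 → t ≤ 2) → ((j ≥ 2 → j < 16) → (¬(2*j = -8)))) ∧ ((¬(2*t ≤ g + 1 → t ≤ 2)) → ((2*j + 2*t ≥ 11 → 2*j + 2*t < 25) → (¬(4*j + 4*t = 10))))
Before j := t + 2: ((2*t ≤ g + 1 → t ≤ 2) → ((t ≥ 0 → t < 14) → (¬(2*t = -12)))) ∧ ((¬(2*t ≤ g + 1 → t ≤ 2)) → ((4*t ≥ 7 → 4*t < 21) → (¬(8*t = 2))))
Before j := 2*t + 9: ((2*t ≤ g + 1 → t ≤ 2) → ((t ≥ 0 → t < 14) → (¬(2*t = -12)))) ∧ ((¬(2*t ≤ g + 1 → t ≤ 2)) → ((4*t ≥ 7 → 4*t < 21) → (¬(8*t = 2))))
Answer: WP = ((2*t ≤ g + 1 → t ≤ 2) → ((t ≥ 0 → t < 14) → (¬(2*t = -12)))) ∧ ((¬(2*t ≤ g + 1 → t ≤ 2)) → ((4*t ≥ 7 → 4*t < 21) → (¬(8*t = 2))))


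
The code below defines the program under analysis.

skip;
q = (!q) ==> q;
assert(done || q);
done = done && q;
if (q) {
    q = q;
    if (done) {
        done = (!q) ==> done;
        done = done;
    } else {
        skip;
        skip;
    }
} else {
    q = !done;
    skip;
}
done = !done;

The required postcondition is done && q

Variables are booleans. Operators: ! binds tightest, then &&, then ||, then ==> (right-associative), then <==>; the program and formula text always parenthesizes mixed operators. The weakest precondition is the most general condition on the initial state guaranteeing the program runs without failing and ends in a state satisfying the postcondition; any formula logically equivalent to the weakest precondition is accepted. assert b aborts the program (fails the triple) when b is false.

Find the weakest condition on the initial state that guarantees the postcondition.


Working backward. After the program, done && q must hold.
Before done := !done: (!done) && q
Then branch requires (done ==> ((!((!q) ==> done)) && q)) && ((!done) ==> ((!done) && q)); else branch requires !done.
Before the if: (q ==> ((done ==> ((!((!q) ==> done)) && q)) && ((!done) ==> ((!done) && q)))) && ((!q) ==> (!done))
Before done := done && q: (q ==> (((done && q) ==> ((!((!q) ==> (done && q))) && q)) && ((!(done && q)) ==> ((!(done && q)) && q)))) && ((!q) ==> (!(done && q)))
Before assert done || q: (done || q) && (q ==> (((done && q) ==> ((!((!q) ==> (done && q))) && q)) && ((!(done && q)) ==> ((!(done && q)) && q)))) && ((!q) ==> (!(done && q)))
Before q := (!q) ==> q: (done || ((!q) ==> q)) && (((!q) ==> q) ==> (((done && ((!q) ==> q)) ==> ((!((!((!q) ==> q)) ==> (done && ((!q) ==> q)))) && ((!q) ==> q))) && ((!(done && ((!q) ==> q))) ==> ((!(done && ((!q) ==> q))) && ((!q) ==> q))))) && ((!((!q) ==> q)) ==> (!(done && ((!q) ==> q))))
Before skip: (done || ((!q) ==> q)) && (((!q) ==> q) ==> (((done && ((!q) ==> q)) ==> ((!((!((!q) ==> q)) ==> (done && ((!q) ==> q)))) && ((!q) ==> q))) && ((!(done && ((!q) ==> q))) ==> ((!(done && ((!q) ==> q))) && ((!q) ==> q))))) && ((!((!q) ==> q)) ==> (!(done && ((!q) ==> q))))
Answer: WP = (done || ((!q) ==> q)) && (((!q) ==> q) ==> (((done && ((!q) ==> q)) ==> ((!((!((!q) ==> q)) ==> (done && ((!q) ==> q)))) && ((!q) ==> q))) && ((!(done && ((!q) ==> q))) ==> ((!(done && ((!q) ==> q))) && ((!q) ==> q))))) && ((!((!q) ==> q)) ==> (!(done && ((!q) ==> q))))


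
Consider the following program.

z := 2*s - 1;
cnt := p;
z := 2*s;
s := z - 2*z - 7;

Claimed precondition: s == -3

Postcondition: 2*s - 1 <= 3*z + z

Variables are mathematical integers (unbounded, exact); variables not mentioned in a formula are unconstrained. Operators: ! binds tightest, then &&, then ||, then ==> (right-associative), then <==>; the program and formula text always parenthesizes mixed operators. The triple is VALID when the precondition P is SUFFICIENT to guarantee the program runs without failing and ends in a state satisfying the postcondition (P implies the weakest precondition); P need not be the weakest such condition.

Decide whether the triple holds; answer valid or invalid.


Working backward. After the program, the postcondition 2*s - 1 <= 3*z + z must hold; in canonical form it is 2*s <= 4*z + 1.
Before s := z - 2*z - 7: 6*z >= -15
Before z := 2*s: 12*s >= -15
Before cnt := p: 12*s >= -15
Before z := 2*s - 1: 12*s >= -15
The weakest precondition is 12*s >= -15.
Check whether s == -3 implies it.
Countermodel: at the initial state s = -3, the precondition holds but the weakest precondition fails.
Answer: invalid


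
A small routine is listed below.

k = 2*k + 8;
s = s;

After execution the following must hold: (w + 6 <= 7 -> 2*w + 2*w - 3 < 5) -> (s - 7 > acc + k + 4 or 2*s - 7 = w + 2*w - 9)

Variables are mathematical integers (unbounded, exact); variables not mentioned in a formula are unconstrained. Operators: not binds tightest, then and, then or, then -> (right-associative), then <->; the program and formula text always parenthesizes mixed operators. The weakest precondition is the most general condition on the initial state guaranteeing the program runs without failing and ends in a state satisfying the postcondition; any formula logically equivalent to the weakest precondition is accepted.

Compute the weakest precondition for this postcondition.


Working backward. After the program, the postcondition (w + 6 <= 7 -> 2*w + 2*w - 3 < 5) -> (s - 7 > acc + k + 4 or 2*s - 7 = w + 2*w - 9) must hold; in canonical form it is (w <= 1 -> 4*w < 8) -> (s > acc + k + 11 or 2*s = 3*w - 2).
Before s := s: (w <= 1 -> 4*w < 8) -> (s > acc + k + 11 or 2*s = 3*w - 2)
Before k := 2*k + 8: (w <= 1 -> 4*w < 8) -> (s > acc + 2*k + 19 or 2*s = 3*w - 2)
Answer: WP = (w <= 1 -> 4*w < 8) -> (s > acc + 2*k + 19 or 2*s = 3*w - 2)


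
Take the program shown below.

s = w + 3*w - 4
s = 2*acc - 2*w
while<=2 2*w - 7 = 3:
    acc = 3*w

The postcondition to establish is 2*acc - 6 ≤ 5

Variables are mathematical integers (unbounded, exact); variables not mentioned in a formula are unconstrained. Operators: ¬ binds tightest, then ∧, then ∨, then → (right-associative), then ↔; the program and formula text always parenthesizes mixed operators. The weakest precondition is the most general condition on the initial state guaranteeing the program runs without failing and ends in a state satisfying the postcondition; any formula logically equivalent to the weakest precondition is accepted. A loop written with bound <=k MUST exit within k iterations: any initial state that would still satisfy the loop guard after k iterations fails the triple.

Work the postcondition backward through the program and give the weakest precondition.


Working backward. After the program, the postcondition 2*acc - 6 ≤ 5 must hold; in canonical form it is 2*acc ≤ 11.
Before the loop (bound <=2), unroll the exhaustion recursion (WP_0 = exit-now case; WP_j = one more guarded iteration, up to j = 2):
  WP_0: (¬(2*w = 10)) ∧ 2*acc ≤ 11
  WP_1: (2*w = 10 → ((¬(2*w = 10)) ∧ 6*w ≤ 11)) ∧ ((¬(2*w = 10)) → 2*acc ≤ 11)
  WP_2: (2*w = 10 → ((2*w = 10 → ((¬(2*w = 10)) ∧ 6*w ≤ 11)) ∧ ((¬(2*w = 10)) → 6*w ≤ 11))) ∧ ((¬(2*w = 10)) → 2*acc ≤ 11)
So before the loop: (2*w = 10 → ((2*w = 10 → ((¬(2*w = 10)) ∧ 6*w ≤ 11)) ∧ ((¬(2*w = 10)) → 6*w ≤ 11))) ∧ ((¬(2*w = 10)) → 2*acc ≤ 11)
Before s := 2*acc - 2*w: (2*w = 10 → ((2*w = 10 → ((¬(2*w = 10)) ∧ 6*w ≤ 11)) ∧ ((¬(2*w = 10)) → 6*w ≤ 11))) ∧ ((¬(2*w = 10)) → 2*acc ≤ 11)
Before s := w + 3*w - 4: (2*w = 10 → ((2*w = 10 → ((¬(2*w = 10)) ∧ 6*w ≤ 11)) ∧ ((¬(2*w = 10)) → 6*w ≤ 11))) ∧ ((¬(2*w = 10)) → 2*acc ≤ 11)
Answer: WP = (2*w = 10 → ((2*w = 10 → ((¬(2*w = 10)) ∧ 6*w ≤ 11)) ∧ ((¬(2*w = 10)) → 6*w ≤ 11))) ∧ ((¬(2*w = 10)) → 2*acc ≤ 11)


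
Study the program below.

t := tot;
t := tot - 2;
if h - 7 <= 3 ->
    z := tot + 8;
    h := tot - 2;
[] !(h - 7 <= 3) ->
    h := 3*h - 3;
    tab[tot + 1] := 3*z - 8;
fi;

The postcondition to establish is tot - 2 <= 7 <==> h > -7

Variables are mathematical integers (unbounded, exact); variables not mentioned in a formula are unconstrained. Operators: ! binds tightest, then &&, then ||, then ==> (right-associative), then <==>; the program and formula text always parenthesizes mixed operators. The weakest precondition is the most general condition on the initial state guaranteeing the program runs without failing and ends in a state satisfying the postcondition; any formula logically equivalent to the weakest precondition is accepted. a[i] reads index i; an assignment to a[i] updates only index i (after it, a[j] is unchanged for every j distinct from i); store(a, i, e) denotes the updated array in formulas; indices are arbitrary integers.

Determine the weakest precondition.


Working backward. After the program, the postcondition tot - 2 <= 7 <==> h > -7 must hold; in canonical form it is tot <= 9 <==> h > -7.
Then branch requires tot <= 9 <==> tot > -5; else branch requires tot <= 9 <==> 3*h > -4.
Before the if: (h <= 10 ==> (tot <= 9 <==> tot > -5)) && ((!(h <= 10)) ==> (tot <= 9 <==> 3*h > -4))
Before t := tot - 2: (h <= 10 ==> (tot <= 9 <==> tot > -5)) && ((!(h <= 10)) ==> (tot <= 9 <==> 3*h > -4))
Before t := tot: (h <= 10 ==> (tot <= 9 <==> tot > -5)) && ((!(h <= 10)) ==> (tot <= 9 <==> 3*h > -4))
Answer: WP = (h <= 10 ==> (tot <= 9 <==> tot > -5)) && ((!(h <= 10)) ==> (tot <= 9 <==> 3*h > -4))


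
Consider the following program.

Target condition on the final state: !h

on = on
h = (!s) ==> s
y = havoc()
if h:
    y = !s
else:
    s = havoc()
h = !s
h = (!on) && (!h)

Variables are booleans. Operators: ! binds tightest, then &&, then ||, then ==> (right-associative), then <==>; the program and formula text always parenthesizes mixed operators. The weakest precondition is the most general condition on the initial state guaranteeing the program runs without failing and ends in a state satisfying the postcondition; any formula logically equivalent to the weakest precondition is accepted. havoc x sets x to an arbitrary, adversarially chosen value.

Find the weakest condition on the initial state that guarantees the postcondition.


Working backward. After the program, !h must hold.
Before h := (!on) && (!h): !((!on) && (!h))
Before h := !s: !((!on) && s)
Then branch requires !((!on) && s); else branch requires on.
Before the if: (h ==> (!((!on) && s))) && ((!h) ==> on)
Before havoc y: (h ==> (!((!on) && s))) && ((!h) ==> on)
Before h := (!s) ==> s: (((!s) ==> s) ==> (!((!on) && s))) && ((!((!s) ==> s)) ==> on)
Before on := on: (((!s) ==> s) ==> (!((!on) && s))) && ((!((!s) ==> s)) ==> on)
Answer: WP = (((!s) ==> s) ==> (!((!on) && s))) && ((!((!s) ==> s)) ==> on)


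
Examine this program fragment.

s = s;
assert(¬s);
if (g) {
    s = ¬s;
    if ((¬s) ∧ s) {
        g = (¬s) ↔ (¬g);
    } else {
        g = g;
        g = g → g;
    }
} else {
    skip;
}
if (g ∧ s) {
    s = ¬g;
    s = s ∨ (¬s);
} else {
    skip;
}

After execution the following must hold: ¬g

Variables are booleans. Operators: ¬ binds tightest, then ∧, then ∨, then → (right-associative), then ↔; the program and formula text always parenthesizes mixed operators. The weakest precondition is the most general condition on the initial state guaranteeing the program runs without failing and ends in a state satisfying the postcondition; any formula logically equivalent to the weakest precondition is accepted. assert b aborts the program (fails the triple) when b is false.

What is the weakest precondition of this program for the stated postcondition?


Working backward. After the program, ¬g must hold.
Then branch requires ¬g; else branch requires ¬g.
Before the if: ((g ∧ s) → (¬g)) ∧ ((¬(g ∧ s)) → (¬g))
Then branch requires false; else branch requires ((g ∧ s) → (¬g)) ∧ ((¬(g ∧ s)) → (¬g)).
Before the if: (¬g) ∧ ((¬g) → (((g ∧ s) → (¬g)) ∧ ((¬(g ∧ s)) → (¬g))))
Before assert ¬s: (¬s) ∧ (¬g) ∧ ((¬g) → (((g ∧ s) → (¬g)) ∧ ((¬(g ∧ s)) → (¬g))))
Before s := s: (¬s) ∧ (¬g) ∧ ((¬g) → (((g ∧ s) → (¬g)) ∧ ((¬(g ∧ s)) → (¬g))))
Answer: WP = (¬s) ∧ (¬g) ∧ ((¬g) → (((g ∧ s) → (¬g)) ∧ ((¬(g ∧ s)) → (¬g))))


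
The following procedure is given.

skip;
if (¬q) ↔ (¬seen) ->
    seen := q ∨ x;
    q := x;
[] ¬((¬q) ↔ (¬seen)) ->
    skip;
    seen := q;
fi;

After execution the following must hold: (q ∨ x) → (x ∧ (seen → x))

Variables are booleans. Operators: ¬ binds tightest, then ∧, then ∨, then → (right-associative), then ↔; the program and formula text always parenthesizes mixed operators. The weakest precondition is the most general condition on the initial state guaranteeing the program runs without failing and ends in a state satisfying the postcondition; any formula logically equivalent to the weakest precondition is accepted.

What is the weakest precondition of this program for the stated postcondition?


Working backward. After the program, (q ∨ x) → (x ∧ (seen → x)) must hold.
Then branch requires x → (x ∧ ((q ∨ x) → x)); else branch requires (q ∨ x) → (x ∧ (q → x)).
Before the if: (((¬q) ↔ (¬seen)) → (x → (x ∧ ((q ∨ x) → x)))) ∧ ((¬((¬q) ↔ (¬seen))) → ((q ∨ x) → (x ∧ (q → x))))
Before skip: (((¬q) ↔ (¬seen)) → (x → (x ∧ ((q ∨ x) → x)))) ∧ ((¬((¬q) ↔ (¬seen))) → ((q ∨ x) → (x ∧ (q → x))))
Answer: WP = (((¬q) ↔ (¬seen)) → (x → (x ∧ ((q ∨ x) → x)))) ∧ ((¬((¬q) ↔ (¬seen))) → ((q ∨ x) → (x ∧ (q → x))))


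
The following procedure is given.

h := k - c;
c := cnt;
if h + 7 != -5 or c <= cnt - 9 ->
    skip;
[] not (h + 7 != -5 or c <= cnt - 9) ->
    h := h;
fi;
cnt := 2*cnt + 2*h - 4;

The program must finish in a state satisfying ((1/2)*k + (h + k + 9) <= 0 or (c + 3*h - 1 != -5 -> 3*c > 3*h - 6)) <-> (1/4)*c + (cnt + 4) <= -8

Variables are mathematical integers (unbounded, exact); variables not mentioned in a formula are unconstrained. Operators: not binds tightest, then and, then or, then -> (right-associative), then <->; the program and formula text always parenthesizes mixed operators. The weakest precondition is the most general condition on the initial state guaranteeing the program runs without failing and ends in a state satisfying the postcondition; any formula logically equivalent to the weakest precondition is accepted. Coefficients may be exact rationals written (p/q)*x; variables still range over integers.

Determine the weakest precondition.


Working backward. After the program, the postcondition ((1/2)*k + (h + k + 9) <= 0 or (c + 3*h - 1 != -5 -> 3*c > 3*h - 6)) <-> (1/4)*c + (cnt + 4) <= -8 must hold; in canonical form it is (h + (3/2)*k <= -9 or (c + 3*h != -4 -> 3*c > 3*h - 6)) <-> (1/4)*c + cnt <= -12.
Before cnt := 2*cnt + 2*h - 4: (h + (3/2)*k <= -9 or (c + 3*h != -4 -> 3*c > 3*h - 6)) <-> (1/4)*c + 2*cnt + 2*h <= -8
Then branch requires (h + (3/2)*k <= -9 or (c + 3*h != -4 -> 3*c > 3*h - 6)) <-> (1/4)*c + 2*cnt + 2*h <= -8; else branch requires (h + (3/2)*k <= -9 or (c + 3*h != -4 -> 3*c > 3*h - 6)) <-> (1/4)*c + 2*cnt + 2*h <= -8.
Before the if: ((h != -12 or c <= cnt - 9) -> ((h + (3/2)*k <= -9 or (c + 3*h != -4 -> 3*c > 3*h - 6)) <-> (1/4)*c + 2*cnt + 2*h <= -8)) and ((not (h != -12 or c <= cnt - 9)) -> ((h + (3/2)*k <= -9 or (c + 3*h != -4 -> 3*c > 3*h - 6)) <-> (1/4)*c + 2*cnt + 2*h <= -8))
Before c := cnt: (h != -12 -> ((h + (3/2)*k <= -9 or (cnt + 3*h != -4 -> 3*cnt > 3*h - 6)) <-> (9/4)*cnt + 2*h <= -8)) and ((not (h != -12)) -> ((h + (3/2)*k <= -9 or (cnt + 3*h != -4 -> 3*cnt > 3*h - 6)) <-> (9/4)*cnt + 2*h <= -8))
Before h := k - c: (k != c - 12 -> (((5/2)*k <= c - 9 or (cnt + 3*k != 3*c - 4 -> 3*c + 3*cnt > 3*k - 6)) <-> (9/4)*cnt + 2*k <= 2*c - 8)) and ((not (k != c - 12)) -> (((5/2)*k <= c - 9 or (cnt + 3*k != 3*c - 4 -> 3*c + 3*cnt > 3*k - 6)) <-> (9/4)*cnt + 2*k <= 2*c - 8))
Answer: WP = (k != c - 12 -> (((5/2)*k <= c - 9 or (cnt + 3*k != 3*c - 4 -> 3*c + 3*cnt > 3*k - 6)) <-> (9/4)*cnt + 2*k <= 2*c - 8)) and ((not (k != c - 12)) -> (((5/2)*k <= c - 9 or (cnt + 3*k != 3*c - 4 -> 3*c + 3*cnt > 3*k - 6)) <-> (9/4)*cnt + 2*k <= 2*c - 8))


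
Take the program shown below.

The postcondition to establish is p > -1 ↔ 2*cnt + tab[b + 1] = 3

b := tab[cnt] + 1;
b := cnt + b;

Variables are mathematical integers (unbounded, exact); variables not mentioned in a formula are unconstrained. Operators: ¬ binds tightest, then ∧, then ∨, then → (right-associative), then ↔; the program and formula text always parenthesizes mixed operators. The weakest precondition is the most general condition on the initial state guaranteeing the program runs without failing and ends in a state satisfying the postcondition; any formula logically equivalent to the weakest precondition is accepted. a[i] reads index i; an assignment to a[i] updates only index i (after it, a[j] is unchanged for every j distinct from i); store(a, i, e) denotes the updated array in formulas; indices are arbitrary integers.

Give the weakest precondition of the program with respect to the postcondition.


Working backward. After the program, the postcondition p > -1 ↔ 2*cnt + tab[b + 1] = 3 must hold; in canonical form it is p > -1 ↔ tab[b + 1] + 2*cnt = 3.
Before b := cnt + b: p > -1 ↔ tab[b + cnt + 1] + 2*cnt = 3
Before b := tab[cnt] + 1: p > -1 ↔ tab[tab[cnt] + cnt + 2] + 2*cnt = 3
Answer: WP = p > -1 ↔ tab[tab[cnt] + cnt + 2] + 2*cnt = 3
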